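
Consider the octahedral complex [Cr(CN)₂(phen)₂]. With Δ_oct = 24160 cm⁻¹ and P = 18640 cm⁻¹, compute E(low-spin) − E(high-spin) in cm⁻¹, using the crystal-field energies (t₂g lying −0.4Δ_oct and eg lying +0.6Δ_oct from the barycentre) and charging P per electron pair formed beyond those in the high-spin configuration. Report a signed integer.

-5520

Ligand charges: 2×(-1) from CN⁻ and 2×(+0) from phen sum to -2; with overall charge +0, Cr is +2.
Cr sits in group 6; removing 2 electrons leaves Cr²⁺ with 6 − 2 = 4 d electrons.
In the high-spin limit (t₂g³ eg¹) the orbital term is -0.6Δ_oct = -14496 cm⁻¹, with no excess pairing.
For low-spin the configuration is t₂g⁴ eg⁰: orbital energy -1.6 × 24160 = -38656 cm⁻¹, and 1 additional pair relative to high-spin adds 18640 cm⁻¹, giving -20016 cm⁻¹.
E(LS) − E(HS) = -20016 − (-14496) = -5520 cm⁻¹.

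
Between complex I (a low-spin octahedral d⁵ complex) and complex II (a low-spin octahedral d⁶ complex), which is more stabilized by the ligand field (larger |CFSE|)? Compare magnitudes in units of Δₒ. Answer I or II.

I: t₂g⁵ eg⁰, CFSE = -2.0Δₒ.
II: t₂g⁶ eg⁰, CFSE = -2.4Δₒ.
So II has the larger |CFSE|.

II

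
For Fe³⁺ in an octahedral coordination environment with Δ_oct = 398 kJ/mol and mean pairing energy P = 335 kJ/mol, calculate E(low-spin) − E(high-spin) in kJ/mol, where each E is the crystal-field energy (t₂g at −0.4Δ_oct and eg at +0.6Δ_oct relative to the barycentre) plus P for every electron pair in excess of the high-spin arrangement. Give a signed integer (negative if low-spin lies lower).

Fe is in group 8, so Fe³⁺ is d⁵ (8 − 3 = 5).
High-spin: t₂g³ eg², CFSE = 0.0Δ_oct = 0 kJ/mol.
For low-spin the configuration is t₂g⁵ eg⁰: orbital energy -2.0 × 398 = -796 kJ/mol, and 2 additional pairs relative to high-spin add 670 kJ/mol, giving -126 kJ/mol.
Thus E(LS) − E(HS) = -126 kJ/mol.

-126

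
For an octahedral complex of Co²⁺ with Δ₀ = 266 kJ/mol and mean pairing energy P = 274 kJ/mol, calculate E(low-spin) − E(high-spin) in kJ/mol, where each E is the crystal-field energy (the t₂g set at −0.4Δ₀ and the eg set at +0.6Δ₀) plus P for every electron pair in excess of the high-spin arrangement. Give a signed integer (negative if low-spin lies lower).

Co sits in group 9; removing 2 electrons leaves Co²⁺ with 9 − 2 = 7 d electrons.
In the high-spin limit (t₂g⁵ eg²) the orbital term is -0.8Δ₀ = -213 kJ/mol, with no excess pairing.
Low-spin: t₂g⁶ eg¹, orbital CFSE = -1.8Δ₀ = -479 kJ/mol; plus 1 excess pair × P = +274 kJ/mol; total -205 kJ/mol.
E(LS) − E(HS) = -205 − (-213) = 8 kJ/mol.

8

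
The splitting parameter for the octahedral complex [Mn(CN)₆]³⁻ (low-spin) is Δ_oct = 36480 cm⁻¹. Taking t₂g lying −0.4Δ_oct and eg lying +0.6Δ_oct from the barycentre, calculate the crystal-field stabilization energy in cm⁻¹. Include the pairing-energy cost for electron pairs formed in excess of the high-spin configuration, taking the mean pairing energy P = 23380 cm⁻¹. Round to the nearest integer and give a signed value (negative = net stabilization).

Each CN⁻ contributes -1; 6 × (-1) = -6. With overall charge -3, Mn is in the +3 oxidation state.
Mn³⁺: group 7, so d-count = 7 − 3 = 4.
Configuration: t₂g⁴ eg⁰.
Orbital CFSE = 4(-0.4) + 0(0.6) = -1.6Δ_oct = -1.6 × 36480 = -58368 cm⁻¹.
Pairing penalty: 1 pair vs 0 in the high-spin reference → 1 extra × P = 23380 cm⁻¹.
Combining: -58368 + 23380 = -34988 cm⁻¹.

-34988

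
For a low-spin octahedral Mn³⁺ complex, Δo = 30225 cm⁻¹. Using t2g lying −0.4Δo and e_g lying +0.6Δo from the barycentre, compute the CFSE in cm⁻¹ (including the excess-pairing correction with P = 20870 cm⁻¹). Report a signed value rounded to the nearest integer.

-27490

Mn³⁺: group 7, so d-count = 7 − 3 = 4.
Electron filling gives t2g^4 e_g^0.
Orbital CFSE = 4(-0.4) + 0(0.6) = -1.6Δo = -1.6 × 30225 = -48360 cm⁻¹.
High-spin d⁴ would be t2g^3 e_g^1 with 0 pairs; low-spin has 1, so 1 excess pair costs +1P = +20870 cm⁻¹.
Overall CFSE = -48360 + 20870 = -27490 cm⁻¹.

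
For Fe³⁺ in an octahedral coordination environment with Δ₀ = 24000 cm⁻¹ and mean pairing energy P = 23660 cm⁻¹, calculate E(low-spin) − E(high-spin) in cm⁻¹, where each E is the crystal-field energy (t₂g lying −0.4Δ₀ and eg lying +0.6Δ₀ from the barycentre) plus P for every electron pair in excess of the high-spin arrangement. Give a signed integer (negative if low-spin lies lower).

-680

Fe sits in group 8; removing 3 electrons leaves Fe³⁺ with 8 − 3 = 5 d electrons.
High-spin: t₂g³ eg², CFSE = 0.0Δ₀ = 0 cm⁻¹.
Low-spin t₂g⁵ eg⁰ gives -2.0Δ₀ = -48000 cm⁻¹, but forming 2 extra pairs costs 2P = 47320 cm⁻¹, so E(LS) = -48000 + 47320 = -680 cm⁻¹.
E(LS) − E(HS) = -680 − (0) = -680 cm⁻¹.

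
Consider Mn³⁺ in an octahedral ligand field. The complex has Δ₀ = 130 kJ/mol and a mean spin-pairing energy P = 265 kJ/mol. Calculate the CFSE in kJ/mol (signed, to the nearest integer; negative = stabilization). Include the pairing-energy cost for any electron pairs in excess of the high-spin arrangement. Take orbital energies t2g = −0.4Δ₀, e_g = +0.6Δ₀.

-78

Mn³⁺: group 7, so d-count = 7 − 3 = 4.
Since Δ₀ = 130 kJ/mol < P = 265 kJ/mol, the complex adopts the high-spin configuration.
Configuration: t2g^3 e_g^1.
Orbital CFSE = -0.6Δ₀ = -0.6 × 130 = -78 kJ/mol.
High-spin has no excess pairs, so no pairing correction applies.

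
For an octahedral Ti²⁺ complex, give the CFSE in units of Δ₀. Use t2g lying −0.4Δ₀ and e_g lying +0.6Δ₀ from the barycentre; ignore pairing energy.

Ti is in group 4, so Ti²⁺ is d² (4 − 2 = 2).
Configuration: t2g^2 e_g^0.
CFSE = 2(-0.4Δ₀) + 0(0.6Δ₀) = -0.8Δ₀ + 0.0Δ₀ = -0.8Δ₀.

-0.8 Δ₀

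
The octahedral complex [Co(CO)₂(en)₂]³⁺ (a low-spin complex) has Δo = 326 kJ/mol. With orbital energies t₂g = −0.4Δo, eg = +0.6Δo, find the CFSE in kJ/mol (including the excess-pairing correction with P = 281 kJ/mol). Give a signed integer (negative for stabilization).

-220

Ligand charges: 2×(+0) from CO and 2×(+0) from en sum to +0; with overall charge +3, Co is +3.
Co sits in group 9; removing 3 electrons leaves Co³⁺ with 9 − 3 = 6 d electrons.
Electron filling gives t₂g⁶ eg⁰.
Orbital CFSE = 6(-0.4) + 0(0.6) = -2.4Δo = -2.4 × 326 = -782 kJ/mol.
High-spin d⁶ would be t₂g⁴ eg² with 1 pair; low-spin has 3, so 2 excess pairs cost +2P = +562 kJ/mol.
Overall CFSE = -782 + 562 = -220 kJ/mol.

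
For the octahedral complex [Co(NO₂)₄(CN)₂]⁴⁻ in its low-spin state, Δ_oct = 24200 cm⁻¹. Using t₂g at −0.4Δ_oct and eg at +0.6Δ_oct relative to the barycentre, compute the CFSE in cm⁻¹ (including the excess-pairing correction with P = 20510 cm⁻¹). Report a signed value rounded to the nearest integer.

Ligand charges: 4×(-1) from NO₂⁻ and 2×(-1) from CN⁻ sum to -6; with overall charge -4, Co is +2.
Group 9 minus oxidation state +2 gives a d⁷ configuration for Co²⁺.
Configuration: t₂g⁶ eg¹.
The orbital stabilization is -1.8Δ_oct = -1.8 × 24200 = -43560 cm⁻¹.
High-spin d⁷ would be t₂g⁵ eg² with 2 pairs; low-spin has 3, so 1 excess pair costs +1P = +20510 cm⁻¹.
Net CFSE = -43560 + 20510 = -23050 cm⁻¹.

-23050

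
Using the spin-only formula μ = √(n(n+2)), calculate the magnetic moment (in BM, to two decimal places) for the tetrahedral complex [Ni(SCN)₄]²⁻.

Each SCN⁻ contributes -1; 4 × (-1) = -4. With overall charge -2, Ni is in the +2 oxidation state.
Ni sits in group 10; removing 2 electrons leaves Ni²⁺ with 10 − 2 = 8 d electrons.
Tetrahedral fields are weak (Δₜ ≈ 4/9 Δₒ), so electrons fill high-spin.
Configuration: e⁴ t₂⁴ → 2 unpaired electrons.
μ(spin-only) = √[2(2+2)] = √8 ≈ 2.83 BM.

2.83 BM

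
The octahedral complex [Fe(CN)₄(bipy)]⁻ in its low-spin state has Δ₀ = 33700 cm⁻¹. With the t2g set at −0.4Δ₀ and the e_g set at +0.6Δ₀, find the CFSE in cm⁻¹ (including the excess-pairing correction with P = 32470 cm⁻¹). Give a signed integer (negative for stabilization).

Ligand charges: 4×(-1) from CN⁻ and 1×(+0) from bipy sum to -4; with overall charge -1, Fe is +3.
Fe is in group 8, so Fe³⁺ is d⁵ (8 − 3 = 5).
Configuration: t2g^5 e_g^0.
The orbital stabilization is -2.0Δ₀ = -2.0 × 33700 = -67400 cm⁻¹.
Pairing penalty: 2 pairs vs 0 in the high-spin reference → 2 extra × P = 64940 cm⁻¹.
Net CFSE = -67400 + 64940 = -2460 cm⁻¹.

-2460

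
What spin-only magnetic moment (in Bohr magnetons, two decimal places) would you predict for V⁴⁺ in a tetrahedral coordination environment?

1.73 Bohr magnetons

V is in group 5, so V⁴⁺ is d¹ (5 − 4 = 1).
Tetrahedral splitting is small, so the complex is high-spin.
Configuration: e¹ t₂⁰ → 1 unpaired electron.
μ(spin-only) = √[1(1+2)] = √3 ≈ 1.73 Bohr magnetons.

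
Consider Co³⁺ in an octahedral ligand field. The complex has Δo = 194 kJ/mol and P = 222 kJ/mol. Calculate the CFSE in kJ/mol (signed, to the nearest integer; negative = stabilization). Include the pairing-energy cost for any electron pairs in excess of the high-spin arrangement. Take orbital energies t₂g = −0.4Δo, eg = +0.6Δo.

-78

Group 9 minus oxidation state +3 gives a d⁶ configuration for Co³⁺.
Here Δo < P (194 < 222), so the high-spin state is favoured.
That gives t₂g⁴ eg².
Orbital CFSE = -0.4Δo = -0.4 × 194 = -78 kJ/mol.
High-spin has no excess pairs, so no pairing correction applies.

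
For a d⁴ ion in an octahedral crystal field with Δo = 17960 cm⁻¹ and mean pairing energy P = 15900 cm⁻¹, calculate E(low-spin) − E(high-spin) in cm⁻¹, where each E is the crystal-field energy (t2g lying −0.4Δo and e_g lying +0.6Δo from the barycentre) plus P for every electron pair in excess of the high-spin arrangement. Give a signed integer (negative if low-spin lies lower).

High-spin d⁴ fills as t2g^3 e_g^1 with CFSE 3(−0.4) + 1(+0.6) = -0.6Δo = -10776 cm⁻¹.
Low-spin: t2g^4 e_g^0, orbital CFSE = -1.6Δo = -28736 cm⁻¹; plus 1 excess pair × P = +15900 cm⁻¹; total -12836 cm⁻¹.
E(LS) − E(HS) = -12836 − (-10776) = -2060 cm⁻¹.

-2060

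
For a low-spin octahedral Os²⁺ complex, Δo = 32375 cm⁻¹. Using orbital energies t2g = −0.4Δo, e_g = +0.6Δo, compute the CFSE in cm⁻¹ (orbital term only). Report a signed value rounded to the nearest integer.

-77700

Os²⁺: group 8, so d-count = 8 − 2 = 6.
Configuration: t2g^6 e_g^0.
Orbital CFSE = 6(-0.4) + 0(0.6) = -2.4Δo = -2.4 × 32375 = -77700 cm⁻¹.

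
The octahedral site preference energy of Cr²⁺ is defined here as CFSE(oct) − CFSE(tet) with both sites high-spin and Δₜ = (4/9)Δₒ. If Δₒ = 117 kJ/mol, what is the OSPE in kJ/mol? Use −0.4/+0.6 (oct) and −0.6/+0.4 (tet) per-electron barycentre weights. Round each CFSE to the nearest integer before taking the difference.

Cr is in group 6, so Cr²⁺ is d⁴ (6 − 2 = 4).
Octahedral high-spin t₂g³ eg¹: CFSE = -0.6 × 117 = -70 kJ/mol.
In a tetrahedral site the filling is e² t₂²: CFSE(tet) = -0.4Δₜ = -0.4 × (4/9)(117) = -21 kJ/mol.
OSPE = -70 − (-21) = -49 kJ/mol.

-49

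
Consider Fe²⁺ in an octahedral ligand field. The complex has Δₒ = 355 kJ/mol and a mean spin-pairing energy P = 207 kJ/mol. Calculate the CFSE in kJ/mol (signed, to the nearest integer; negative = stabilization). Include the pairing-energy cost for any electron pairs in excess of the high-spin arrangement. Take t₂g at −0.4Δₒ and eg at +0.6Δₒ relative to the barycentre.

Fe is in group 8, so Fe²⁺ is d⁶ (8 − 2 = 6).
Here Δₒ > P (355 > 207), so the low-spin state is favoured.
Filling d⁶ accordingly: t₂g⁶ eg⁰.
Orbital CFSE = -2.4Δₒ = -2.4 × 355 = -852 kJ/mol.
Excess pairs vs high-spin: 3 − 1 = 2; pairing cost = +414 kJ/mol.
Net CFSE = -852 + 414 = -438 kJ/mol.

-438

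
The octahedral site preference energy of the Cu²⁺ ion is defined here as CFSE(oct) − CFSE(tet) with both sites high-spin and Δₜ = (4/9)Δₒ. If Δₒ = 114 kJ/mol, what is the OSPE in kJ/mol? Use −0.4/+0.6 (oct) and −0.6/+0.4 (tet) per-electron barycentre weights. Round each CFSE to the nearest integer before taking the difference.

Cu²⁺: group 11, so d-count = 11 − 2 = 9.
Octahedral high-spin t₂g⁶ eg³: CFSE = -0.6 × 114 = -68 kJ/mol.
Tetrahedral e⁴ t₂⁵ gives -0.4Δₜ = -0.4 × (4/9) × 114 = -20 kJ/mol.
Subtracting, OSPE = -68 − (-20) = -48 kJ/mol.

-48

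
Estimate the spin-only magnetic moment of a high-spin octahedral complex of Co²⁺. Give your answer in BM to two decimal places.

Co²⁺: group 9, so d-count = 9 − 2 = 7.
Configuration: t2g^5 e_g^2 → 3 unpaired electrons.
μ(spin-only) = √[3(3+2)] = √15 ≈ 3.87 BM.

3.87 BM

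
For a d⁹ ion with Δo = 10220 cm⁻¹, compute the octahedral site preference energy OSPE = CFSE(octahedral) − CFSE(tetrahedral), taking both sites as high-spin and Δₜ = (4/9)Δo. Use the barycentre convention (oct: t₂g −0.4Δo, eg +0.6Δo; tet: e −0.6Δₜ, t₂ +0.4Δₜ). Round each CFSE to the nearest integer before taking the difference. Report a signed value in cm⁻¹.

In an octahedral site d⁹ (HS) is t₂g⁶ eg³, giving CFSE(oct) = -0.6Δo = -6132 cm⁻¹.
Tetrahedral: e⁴ t₂⁵, CFSE = 4(−0.6) + 5(+0.4) = -0.4Δₜ = -0.4 × (4/9) × 10220 = -1817 cm⁻¹.
Subtracting, OSPE = -6132 − (-1817) = -4315 cm⁻¹.

-4315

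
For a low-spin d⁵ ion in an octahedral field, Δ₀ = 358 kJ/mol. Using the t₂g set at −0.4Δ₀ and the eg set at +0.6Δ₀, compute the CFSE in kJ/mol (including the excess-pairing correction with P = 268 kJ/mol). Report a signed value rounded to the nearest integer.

-180

The d⁵ electrons fill as t₂g⁵ eg⁰.
The orbital stabilization is -2.0Δ₀ = -2.0 × 358 = -716 kJ/mol.
Relative to high-spin t₂g³ eg² (0 paired), the low-spin configuration has 2 additional pairs, contributing +2 × 268 = +536 kJ/mol.
Combining: -716 + 536 = -180 kJ/mol.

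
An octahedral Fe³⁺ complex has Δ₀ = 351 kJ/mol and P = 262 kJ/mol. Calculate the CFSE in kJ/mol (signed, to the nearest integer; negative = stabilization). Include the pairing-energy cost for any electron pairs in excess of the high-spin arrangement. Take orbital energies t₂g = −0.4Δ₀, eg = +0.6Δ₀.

Fe³⁺: group 8, so d-count = 8 − 3 = 5.
With Δ₀ > P the complex is low-spin.
Filling d⁵ accordingly: t₂g⁵ eg⁰.
Orbital CFSE = -2.0Δ₀ = -2.0 × 351 = -702 kJ/mol.
Excess pairs vs high-spin: 2 − 0 = 2; pairing cost = +524 kJ/mol.
Net CFSE = -702 + 524 = -178 kJ/mol.

-178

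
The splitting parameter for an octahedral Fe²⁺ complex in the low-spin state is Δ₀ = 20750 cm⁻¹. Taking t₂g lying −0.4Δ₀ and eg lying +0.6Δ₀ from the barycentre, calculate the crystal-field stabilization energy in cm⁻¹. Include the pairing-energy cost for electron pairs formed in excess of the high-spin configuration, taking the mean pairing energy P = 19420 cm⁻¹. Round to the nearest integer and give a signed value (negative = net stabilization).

Group 8 minus oxidation state +2 gives a d⁶ configuration for Fe²⁺.
Electron filling gives t₂g⁶ eg⁰.
CFSE(orbital) = 6×(-0.4Δ₀) + 0×(0.6Δ₀) = -2.4Δ₀; with Δ₀ = 20750 cm⁻¹ that is -49800 cm⁻¹.
Pairing penalty: 3 pairs vs 1 in the high-spin reference → 2 extra × P = 38840 cm⁻¹.
Combining: -49800 + 38840 = -10960 cm⁻¹.

-10960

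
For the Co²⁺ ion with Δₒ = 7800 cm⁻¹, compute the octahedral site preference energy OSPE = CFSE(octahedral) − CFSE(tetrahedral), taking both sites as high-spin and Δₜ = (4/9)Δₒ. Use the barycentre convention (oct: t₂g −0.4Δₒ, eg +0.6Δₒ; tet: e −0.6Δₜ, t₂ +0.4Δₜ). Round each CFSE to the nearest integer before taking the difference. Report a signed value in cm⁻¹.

Co sits in group 9; removing 2 electrons leaves Co²⁺ with 9 − 2 = 7 d electrons.
Octahedral (high-spin): t₂g⁵ eg², CFSE = 5(−0.4) + 2(+0.6) = -0.8Δₒ = -0.8 × 7800 = -6240 cm⁻¹.
Tetrahedral e⁴ t₂³ gives -1.2Δₜ = -1.2 × (4/9) × 7800 = -4160 cm⁻¹.
Subtracting, OSPE = -6240 − (-4160) = -2080 cm⁻¹.

-2080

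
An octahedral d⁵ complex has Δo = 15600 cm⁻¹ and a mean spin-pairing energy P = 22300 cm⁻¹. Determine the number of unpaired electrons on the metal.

Δo < P, so pairing is avoided: the ground state is high-spin.
Filling d⁵ accordingly: t2g^3 e_g^2.
Unpaired electrons: 5.

5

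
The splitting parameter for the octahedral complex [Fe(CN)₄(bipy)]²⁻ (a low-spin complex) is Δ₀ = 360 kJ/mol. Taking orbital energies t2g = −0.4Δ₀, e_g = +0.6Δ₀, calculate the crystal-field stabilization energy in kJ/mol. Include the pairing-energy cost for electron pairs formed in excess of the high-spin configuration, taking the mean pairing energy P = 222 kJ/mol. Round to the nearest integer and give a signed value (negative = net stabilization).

Ligand charges: 4×(-1) from CN⁻ and 1×(+0) from bipy sum to -4; with overall charge -2, Fe is +2.
Group 8 minus oxidation state +2 gives a d⁶ configuration for Fe²⁺.
The d⁶ electrons fill as t2g^6 e_g^0.
CFSE(orbital) = 6×(-0.4Δ₀) + 0×(0.6Δ₀) = -2.4Δ₀; with Δ₀ = 360 kJ/mol that is -864 kJ/mol.
Relative to high-spin t2g^4 e_g^2 (1 paired), the low-spin configuration has 2 additional pairs, contributing +2 × 222 = +444 kJ/mol.
Net CFSE = -864 + 444 = -420 kJ/mol.

-420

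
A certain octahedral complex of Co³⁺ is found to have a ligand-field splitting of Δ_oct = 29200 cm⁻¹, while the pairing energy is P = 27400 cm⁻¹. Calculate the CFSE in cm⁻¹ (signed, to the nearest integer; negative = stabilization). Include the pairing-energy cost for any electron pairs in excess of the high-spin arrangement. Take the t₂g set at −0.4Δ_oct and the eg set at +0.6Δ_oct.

Co is in group 9, so Co³⁺ is d⁶ (9 − 3 = 6).
Since Δ_oct = 29200 cm⁻¹ > P = 27400 cm⁻¹, the complex adopts the low-spin configuration.
Configuration: t₂g⁶ eg⁰.
Orbital CFSE = -2.4Δ_oct = -2.4 × 29200 = -70080 cm⁻¹.
Excess pairs vs high-spin: 3 − 1 = 2; pairing cost = +54800 cm⁻¹.
Net CFSE = -70080 + 54800 = -15280 cm⁻¹.

-15280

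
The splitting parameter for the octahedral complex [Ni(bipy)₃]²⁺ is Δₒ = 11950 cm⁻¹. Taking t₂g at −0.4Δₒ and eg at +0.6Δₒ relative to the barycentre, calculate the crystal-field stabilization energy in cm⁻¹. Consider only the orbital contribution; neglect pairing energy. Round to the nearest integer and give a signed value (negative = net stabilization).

-14340

bipy is neutral, so the +2 overall charge sits on Ni: oxidation state +2.
Group 10 minus oxidation state +2 gives a d⁸ configuration for Ni²⁺.
Electron filling gives t₂g⁶ eg².
CFSE(orbital) = 6×(-0.4Δₒ) + 2×(0.6Δₒ) = -1.2Δₒ; with Δₒ = 11950 cm⁻¹ that is -14340 cm⁻¹.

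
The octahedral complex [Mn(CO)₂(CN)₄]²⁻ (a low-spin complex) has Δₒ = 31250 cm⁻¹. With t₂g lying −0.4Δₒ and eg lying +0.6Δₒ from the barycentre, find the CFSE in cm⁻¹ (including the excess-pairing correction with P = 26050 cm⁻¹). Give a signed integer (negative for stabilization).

-10400

Ligand charges: 2×(+0) from CO and 4×(-1) from CN⁻ sum to -4; with overall charge -2, Mn is +2.
Mn is in group 7, so Mn²⁺ is d⁵ (7 − 2 = 5).
Configuration: t₂g⁵ eg⁰.
Orbital CFSE = 5(-0.4) + 0(0.6) = -2.0Δₒ = -2.0 × 31250 = -62500 cm⁻¹.
High-spin d⁵ would be t₂g³ eg² with 0 pairs; low-spin has 2, so 2 excess pairs cost +2P = +52100 cm⁻¹.
Combining: -62500 + 52100 = -10400 cm⁻¹.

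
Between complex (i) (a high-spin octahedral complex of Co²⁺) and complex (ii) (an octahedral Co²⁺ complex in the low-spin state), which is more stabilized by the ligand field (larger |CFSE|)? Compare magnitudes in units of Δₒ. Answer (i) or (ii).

(ii)

(i): Group 9 minus oxidation state +2 gives a d⁷ configuration for Co²⁺; t2g^5 e_g^2, CFSE = -0.8Δₒ.
(ii): Group 9 minus oxidation state +2 gives a d⁷ configuration for Co²⁺; t₂g⁶ eg¹, CFSE = -1.8Δₒ.
So (ii) has the larger |CFSE|.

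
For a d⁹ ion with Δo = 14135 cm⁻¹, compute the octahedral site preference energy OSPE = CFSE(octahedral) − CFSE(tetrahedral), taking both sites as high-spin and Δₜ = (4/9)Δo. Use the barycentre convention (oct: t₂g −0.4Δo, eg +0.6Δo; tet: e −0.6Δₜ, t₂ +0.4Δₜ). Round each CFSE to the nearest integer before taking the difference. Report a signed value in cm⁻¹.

In an octahedral site d⁹ (HS) is t₂g⁶ eg³, giving CFSE(oct) = -0.6Δo = -8481 cm⁻¹.
Tetrahedral: e⁴ t₂⁵, CFSE = 4(−0.6) + 5(+0.4) = -0.4Δₜ = -0.4 × (4/9) × 14135 = -2513 cm⁻¹.
Subtracting, OSPE = -8481 − (-2513) = -5968 cm⁻¹.

-5968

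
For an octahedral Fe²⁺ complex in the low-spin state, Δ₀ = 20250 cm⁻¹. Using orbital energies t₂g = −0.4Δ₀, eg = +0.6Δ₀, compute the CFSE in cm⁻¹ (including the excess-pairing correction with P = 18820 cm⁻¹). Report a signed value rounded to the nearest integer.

Fe sits in group 8; removing 2 electrons leaves Fe²⁺ with 8 − 2 = 6 d electrons.
The d⁶ electrons fill as t₂g⁶ eg⁰.
The orbital stabilization is -2.4Δ₀ = -2.4 × 20250 = -48600 cm⁻¹.
High-spin d⁶ would be t₂g⁴ eg² with 1 pair; low-spin has 3, so 2 excess pairs cost +2P = +37640 cm⁻¹.
Overall CFSE = -48600 + 37640 = -10960 cm⁻¹.

-10960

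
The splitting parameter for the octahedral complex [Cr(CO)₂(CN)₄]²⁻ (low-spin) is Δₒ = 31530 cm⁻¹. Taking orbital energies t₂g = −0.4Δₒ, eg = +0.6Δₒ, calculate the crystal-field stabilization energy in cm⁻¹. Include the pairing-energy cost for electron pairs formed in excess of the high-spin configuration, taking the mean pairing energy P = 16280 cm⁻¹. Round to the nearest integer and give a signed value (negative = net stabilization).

Ligand charges: 2×(+0) from CO and 4×(-1) from CN⁻ sum to -4; with overall charge -2, Cr is +2.
Group 6 minus oxidation state +2 gives a d⁴ configuration for Cr²⁺.
The d⁴ electrons fill as t₂g⁴ eg⁰.
The orbital stabilization is -1.6Δₒ = -1.6 × 31530 = -50448 cm⁻¹.
Pairing penalty: 1 pair vs 0 in the high-spin reference → 1 extra × P = 16280 cm⁻¹.
Overall CFSE = -50448 + 16280 = -34168 cm⁻¹.

-34168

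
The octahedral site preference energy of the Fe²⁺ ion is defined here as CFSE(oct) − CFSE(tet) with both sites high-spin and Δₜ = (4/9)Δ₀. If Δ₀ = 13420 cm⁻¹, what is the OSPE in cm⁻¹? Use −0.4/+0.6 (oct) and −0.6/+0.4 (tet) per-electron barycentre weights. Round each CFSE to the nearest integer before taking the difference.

-1789

Fe²⁺: group 8, so d-count = 8 − 2 = 6.
In an octahedral site d⁶ (HS) is t₂g⁴ eg², giving CFSE(oct) = -0.4Δ₀ = -5368 cm⁻¹.
Tetrahedral: e³ t₂³, CFSE = 3(−0.6) + 3(+0.4) = -0.6Δₜ = -0.6 × (4/9) × 13420 = -3579 cm⁻¹.
OSPE = -5368 − (-3579) = -1789 cm⁻¹.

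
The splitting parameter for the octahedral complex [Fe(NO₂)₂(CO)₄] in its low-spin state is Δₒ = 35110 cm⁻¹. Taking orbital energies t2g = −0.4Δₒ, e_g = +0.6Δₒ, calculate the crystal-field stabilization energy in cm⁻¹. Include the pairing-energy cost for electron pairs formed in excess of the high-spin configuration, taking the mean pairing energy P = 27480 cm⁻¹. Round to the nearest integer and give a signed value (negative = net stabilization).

-29304

Ligand charges: 2×(-1) from NO₂⁻ and 4×(+0) from CO sum to -2; with overall charge +0, Fe is +2.
Fe is in group 8, so Fe²⁺ is d⁶ (8 − 2 = 6).
The d⁶ electrons fill as t2g^6 e_g^0.
Orbital CFSE = 6(-0.4) + 0(0.6) = -2.4Δₒ = -2.4 × 35110 = -84264 cm⁻¹.
Relative to high-spin t2g^4 e_g^2 (1 paired), the low-spin configuration has 2 additional pairs, contributing +2 × 27480 = +54960 cm⁻¹.
Combining: -84264 + 54960 = -29304 cm⁻¹.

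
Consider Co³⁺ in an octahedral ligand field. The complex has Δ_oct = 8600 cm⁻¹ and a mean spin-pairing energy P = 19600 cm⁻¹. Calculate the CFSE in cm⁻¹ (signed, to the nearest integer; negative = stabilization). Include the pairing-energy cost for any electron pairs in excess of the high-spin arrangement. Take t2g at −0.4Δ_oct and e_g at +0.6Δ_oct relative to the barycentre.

Co sits in group 9; removing 3 electrons leaves Co³⁺ with 9 − 3 = 6 d electrons.
Since Δ_oct = 8600 cm⁻¹ < P = 19600 cm⁻¹, the complex adopts the high-spin configuration.
That gives t2g^4 e_g^2.
Orbital CFSE = -0.4Δ_oct = -0.4 × 8600 = -3440 cm⁻¹.
High-spin has no excess pairs, so no pairing correction applies.

-3440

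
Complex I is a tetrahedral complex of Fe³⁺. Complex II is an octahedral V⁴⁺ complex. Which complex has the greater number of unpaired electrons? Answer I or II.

I: Fe sits in group 8; removing 3 electrons leaves Fe³⁺ with 8 − 3 = 5 d electrons; Tetrahedral fields are weak (Δₜ ≈ 4/9 Δₒ), so electrons fill high-spin; e^2 t2^3 → 5 unpaired.
II: V is in group 5, so V⁴⁺ is d¹ (5 − 4 = 1); t₂g¹ eg⁰ → 1 unpaired.
So I has more unpaired electrons.

I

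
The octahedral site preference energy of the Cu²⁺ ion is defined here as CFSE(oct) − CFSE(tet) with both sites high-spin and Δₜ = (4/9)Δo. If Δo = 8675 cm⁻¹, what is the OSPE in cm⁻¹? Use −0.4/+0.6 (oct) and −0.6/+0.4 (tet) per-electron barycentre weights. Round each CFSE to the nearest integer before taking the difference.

-3663

Group 11 minus oxidation state +2 gives a d⁹ configuration for Cu²⁺.
Octahedral high-spin t₂g⁶ eg³: CFSE = -0.6 × 8675 = -5205 cm⁻¹.
Tetrahedral e⁴ t₂⁵ gives -0.4Δₜ = -0.4 × (4/9) × 8675 = -1542 cm⁻¹.
OSPE = CFSE(oct) − CFSE(tet) = -5205 − (-1542) = -3663 cm⁻¹.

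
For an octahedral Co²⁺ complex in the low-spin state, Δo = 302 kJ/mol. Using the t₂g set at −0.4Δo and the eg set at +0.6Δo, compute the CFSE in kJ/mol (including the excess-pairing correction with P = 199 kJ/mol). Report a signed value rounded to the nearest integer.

-345

Co is in group 9, so Co²⁺ is d⁷ (9 − 2 = 7).
Electron filling gives t₂g⁶ eg¹.
The orbital stabilization is -1.8Δo = -1.8 × 302 = -544 kJ/mol.
Relative to high-spin t₂g⁵ eg² (2 paired), the low-spin configuration has 1 additional pair, contributing +1 × 199 = +199 kJ/mol.
Overall CFSE = -544 + 199 = -345 kJ/mol.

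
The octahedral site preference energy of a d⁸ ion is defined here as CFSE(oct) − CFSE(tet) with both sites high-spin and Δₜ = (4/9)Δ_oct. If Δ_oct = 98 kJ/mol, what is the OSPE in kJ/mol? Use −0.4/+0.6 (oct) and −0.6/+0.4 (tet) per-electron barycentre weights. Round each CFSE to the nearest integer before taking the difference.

-83

Octahedral high-spin t₂g⁶ eg²: CFSE = -1.2 × 98 = -118 kJ/mol.
Tetrahedral: e⁴ t₂⁴, CFSE = 4(−0.6) + 4(+0.4) = -0.8Δₜ = -0.8 × (4/9) × 98 = -35 kJ/mol.
OSPE = -118 − (-35) = -83 kJ/mol.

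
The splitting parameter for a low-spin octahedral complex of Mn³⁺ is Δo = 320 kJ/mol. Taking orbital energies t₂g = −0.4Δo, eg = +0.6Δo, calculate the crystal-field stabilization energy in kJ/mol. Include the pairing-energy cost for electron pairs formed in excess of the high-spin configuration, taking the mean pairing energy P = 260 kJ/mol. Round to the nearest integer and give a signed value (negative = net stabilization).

-252

Mn is in group 7, so Mn³⁺ is d⁴ (7 − 3 = 4).
Configuration: t₂g⁴ eg⁰.
The orbital stabilization is -1.6Δo = -1.6 × 320 = -512 kJ/mol.
Pairing penalty: 1 pair vs 0 in the high-spin reference → 1 extra × P = 260 kJ/mol.
Overall CFSE = -512 + 260 = -252 kJ/mol.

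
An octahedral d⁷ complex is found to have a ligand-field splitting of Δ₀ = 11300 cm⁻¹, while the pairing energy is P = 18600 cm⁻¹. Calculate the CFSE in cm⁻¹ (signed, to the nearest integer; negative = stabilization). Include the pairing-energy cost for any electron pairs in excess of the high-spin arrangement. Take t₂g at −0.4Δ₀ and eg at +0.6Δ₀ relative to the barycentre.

-9040

Δ₀ < P, so pairing is avoided: the ground state is high-spin.
Filling d⁷ accordingly: t₂g⁵ eg².
Orbital CFSE = -0.8Δ₀ = -0.8 × 11300 = -9040 cm⁻¹.
High-spin has no excess pairs, so no pairing correction applies.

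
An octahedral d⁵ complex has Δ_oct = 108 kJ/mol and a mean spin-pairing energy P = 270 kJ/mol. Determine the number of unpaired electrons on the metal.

Δ_oct < P, so pairing is avoided: the ground state is high-spin.
Configuration: t₂g³ eg².
Unpaired electrons: 5.

5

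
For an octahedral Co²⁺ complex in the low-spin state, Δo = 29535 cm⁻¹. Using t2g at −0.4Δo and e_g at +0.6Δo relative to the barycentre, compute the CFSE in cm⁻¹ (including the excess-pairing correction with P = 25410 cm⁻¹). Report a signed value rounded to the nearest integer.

-27753

Co is in group 9, so Co²⁺ is d⁷ (9 − 2 = 7).
The d⁷ electrons fill as t2g^6 e_g^1.
CFSE(orbital) = 6×(-0.4Δo) + 1×(0.6Δo) = -1.8Δo; with Δo = 29535 cm⁻¹ that is -53163 cm⁻¹.
High-spin d⁷ would be t2g^5 e_g^2 with 2 pairs; low-spin has 3, so 1 excess pair costs +1P = +25410 cm⁻¹.
Combining: -53163 + 25410 = -27753 cm⁻¹.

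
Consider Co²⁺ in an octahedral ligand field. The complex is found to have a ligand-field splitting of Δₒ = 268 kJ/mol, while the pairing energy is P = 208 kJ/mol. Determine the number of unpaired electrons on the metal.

Co sits in group 9; removing 2 electrons leaves Co²⁺ with 9 − 2 = 7 d electrons.
Δₒ > P, so pairing is preferred: the ground state is low-spin.
Filling d⁷ accordingly: t₂g⁶ eg¹.
Unpaired electrons: 1.

1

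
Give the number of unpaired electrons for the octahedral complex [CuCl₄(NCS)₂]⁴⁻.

Ligand charges: 4×(-1) from Cl⁻ and 2×(-1) from NCS⁻ sum to -6; with overall charge -4, Cu is +2.
Group 11 minus oxidation state +2 gives a d⁹ configuration for Cu²⁺.
Configuration: t2g^6 e_g^3, giving 1 unpaired electron.

1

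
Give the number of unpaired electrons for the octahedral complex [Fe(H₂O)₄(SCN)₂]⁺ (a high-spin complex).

5

Ligand charges: 4×(+0) from H₂O and 2×(-1) from SCN⁻ sum to -2; with overall charge +1, Fe is +3.
Fe³⁺: group 8, so d-count = 8 − 3 = 5.
Configuration: t₂g³ eg², giving 5 unpaired electrons.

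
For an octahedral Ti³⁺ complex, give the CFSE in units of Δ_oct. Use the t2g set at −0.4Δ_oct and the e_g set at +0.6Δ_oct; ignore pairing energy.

-0.4 Δ_oct

Ti sits in group 4; removing 3 electrons leaves Ti³⁺ with 4 − 3 = 1 d electrons.
For octahedral d¹ the high- and low-spin configurations coincide.
Configuration: t2g^1 e_g^0.
CFSE = 1(-0.4Δ_oct) + 0(0.6Δ_oct) = -0.4Δ_oct + 0.0Δ_oct = -0.4Δ_oct.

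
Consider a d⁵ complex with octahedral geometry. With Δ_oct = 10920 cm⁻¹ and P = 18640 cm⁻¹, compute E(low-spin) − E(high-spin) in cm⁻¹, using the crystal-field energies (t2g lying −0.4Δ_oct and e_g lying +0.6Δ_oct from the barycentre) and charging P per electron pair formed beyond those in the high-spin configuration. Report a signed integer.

High-spin d⁵ fills as t2g^3 e_g^2 with CFSE 3(−0.4) + 2(+0.6) = 0.0Δ_oct = 0 cm⁻¹.
For low-spin the configuration is t2g^5 e_g^0: orbital energy -2.0 × 10920 = -21840 cm⁻¹, and 2 additional pairs relative to high-spin add 37280 cm⁻¹, giving 15440 cm⁻¹.
The difference is 15440 − (0) = 15440 cm⁻¹, so high-spin lies lower.

15440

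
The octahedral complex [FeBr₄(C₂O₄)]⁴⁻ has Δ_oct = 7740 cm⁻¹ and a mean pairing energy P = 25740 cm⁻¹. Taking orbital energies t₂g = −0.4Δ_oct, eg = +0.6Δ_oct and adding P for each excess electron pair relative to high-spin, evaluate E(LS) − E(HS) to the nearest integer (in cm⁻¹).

Ligand charges: 4×(-1) from Br⁻ and 1×(-2) from C₂O₄²⁻ sum to -6; with overall charge -4, Fe is +2.
Fe²⁺: group 8, so d-count = 8 − 2 = 6.
In the high-spin limit (t₂g⁴ eg²) the orbital term is -0.4Δ_oct = -3096 cm⁻¹, with no excess pairing.
Low-spin t₂g⁶ eg⁰ gives -2.4Δ_oct = -18576 cm⁻¹, but forming 2 extra pairs costs 2P = 51480 cm⁻¹, so E(LS) = -18576 + 51480 = 32904 cm⁻¹.
The difference is 32904 − (-3096) = 36000 cm⁻¹, so high-spin lies lower.

36000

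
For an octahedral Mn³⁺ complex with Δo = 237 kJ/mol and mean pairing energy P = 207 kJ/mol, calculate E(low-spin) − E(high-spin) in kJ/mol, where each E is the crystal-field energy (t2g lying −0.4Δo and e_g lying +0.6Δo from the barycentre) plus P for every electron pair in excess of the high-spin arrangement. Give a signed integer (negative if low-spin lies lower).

Mn³⁺: group 7, so d-count = 7 − 3 = 4.
High-spin d⁴ fills as t2g^3 e_g^1 with CFSE 3(−0.4) + 1(+0.6) = -0.6Δo = -142 kJ/mol.
For low-spin the configuration is t2g^4 e_g^0: orbital energy -1.6 × 237 = -379 kJ/mol, and 1 additional pair relative to high-spin adds 207 kJ/mol, giving -172 kJ/mol.
Thus E(LS) − E(HS) = -30 kJ/mol.

-30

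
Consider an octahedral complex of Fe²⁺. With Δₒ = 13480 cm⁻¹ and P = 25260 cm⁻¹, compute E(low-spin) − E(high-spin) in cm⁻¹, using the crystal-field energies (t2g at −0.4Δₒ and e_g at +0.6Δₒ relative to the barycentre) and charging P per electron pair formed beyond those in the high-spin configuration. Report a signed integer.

23560

Fe²⁺: group 8, so d-count = 8 − 2 = 6.
High-spin d⁶ fills as t2g^4 e_g^2 with CFSE 4(−0.4) + 2(+0.6) = -0.4Δₒ = -5392 cm⁻¹.
Low-spin: t2g^6 e_g^0, orbital CFSE = -2.4Δₒ = -32352 cm⁻¹; plus 2 excess pairs × P = +50520 cm⁻¹; total 18168 cm⁻¹.
The difference is 18168 − (-5392) = 23560 cm⁻¹, so high-spin lies lower.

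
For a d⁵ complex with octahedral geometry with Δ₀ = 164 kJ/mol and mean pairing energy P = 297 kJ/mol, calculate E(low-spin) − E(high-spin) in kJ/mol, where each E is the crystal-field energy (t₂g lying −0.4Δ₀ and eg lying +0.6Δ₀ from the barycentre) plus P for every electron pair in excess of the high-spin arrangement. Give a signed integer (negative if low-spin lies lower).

266

High-spin d⁵ fills as t₂g³ eg² with CFSE 3(−0.4) + 2(+0.6) = 0.0Δ₀ = 0 kJ/mol.
Low-spin t₂g⁵ eg⁰ gives -2.0Δ₀ = -328 kJ/mol, but forming 2 extra pairs costs 2P = 594 kJ/mol, so E(LS) = -328 + 594 = 266 kJ/mol.
E(LS) − E(HS) = 266 − (0) = 266 kJ/mol.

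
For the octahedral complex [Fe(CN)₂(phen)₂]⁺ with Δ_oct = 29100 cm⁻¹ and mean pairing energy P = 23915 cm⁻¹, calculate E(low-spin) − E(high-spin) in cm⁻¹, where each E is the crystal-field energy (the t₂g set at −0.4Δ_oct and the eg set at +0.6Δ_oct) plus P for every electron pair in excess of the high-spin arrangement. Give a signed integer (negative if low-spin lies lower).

-10370

Ligand charges: 2×(-1) from CN⁻ and 2×(+0) from phen sum to -2; with overall charge +1, Fe is +3.
Fe³⁺: group 8, so d-count = 8 − 3 = 5.
High-spin d⁵ fills as t₂g³ eg² with CFSE 3(−0.4) + 2(+0.6) = 0.0Δ_oct = 0 cm⁻¹.
For low-spin the configuration is t₂g⁵ eg⁰: orbital energy -2.0 × 29100 = -58200 cm⁻¹, and 2 additional pairs relative to high-spin add 47830 cm⁻¹, giving -10370 cm⁻¹.
The difference is -10370 − (0) = -10370 cm⁻¹, so low-spin lies lower.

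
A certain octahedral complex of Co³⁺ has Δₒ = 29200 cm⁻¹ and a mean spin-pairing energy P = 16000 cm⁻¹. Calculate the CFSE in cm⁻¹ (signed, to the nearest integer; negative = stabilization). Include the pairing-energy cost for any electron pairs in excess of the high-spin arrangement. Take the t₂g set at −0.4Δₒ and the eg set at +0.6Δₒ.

Co³⁺: group 9, so d-count = 9 − 3 = 6.
Here Δₒ > P (29200 > 16000), so the low-spin state is favoured.
Configuration: t₂g⁶ eg⁰.
Orbital CFSE = -2.4Δₒ = -2.4 × 29200 = -70080 cm⁻¹.
Excess pairs vs high-spin: 3 − 1 = 2; pairing cost = +32000 cm⁻¹.
Net CFSE = -70080 + 32000 = -38080 cm⁻¹.

-38080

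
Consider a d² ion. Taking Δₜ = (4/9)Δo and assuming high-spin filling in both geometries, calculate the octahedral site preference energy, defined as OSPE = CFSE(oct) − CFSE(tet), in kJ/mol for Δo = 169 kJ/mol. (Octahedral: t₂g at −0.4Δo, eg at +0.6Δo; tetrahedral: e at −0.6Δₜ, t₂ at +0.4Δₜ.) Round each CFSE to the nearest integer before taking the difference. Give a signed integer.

In an octahedral site d² (HS) is t₂g² eg⁰, giving CFSE(oct) = -0.8Δo = -135 kJ/mol.
In a tetrahedral site the filling is e² t₂⁰: CFSE(tet) = -1.2Δₜ = -1.2 × (4/9)(169) = -90 kJ/mol.
Subtracting, OSPE = -135 − (-90) = -45 kJ/mol.

-45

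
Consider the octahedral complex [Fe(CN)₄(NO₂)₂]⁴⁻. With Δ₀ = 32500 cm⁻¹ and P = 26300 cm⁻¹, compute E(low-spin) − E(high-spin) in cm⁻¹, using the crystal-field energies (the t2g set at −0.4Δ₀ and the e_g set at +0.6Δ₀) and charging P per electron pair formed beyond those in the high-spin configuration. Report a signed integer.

-12400

Ligand charges: 4×(-1) from CN⁻ and 2×(-1) from NO₂⁻ sum to -6; with overall charge -4, Fe is +2.
Group 8 minus oxidation state +2 gives a d⁶ configuration for Fe²⁺.
High-spin: t2g^4 e_g^2, CFSE = -0.4Δ₀ = -13000 cm⁻¹.
Low-spin t2g^6 e_g^0 gives -2.4Δ₀ = -78000 cm⁻¹, but forming 2 extra pairs costs 2P = 52600 cm⁻¹, so E(LS) = -78000 + 52600 = -25400 cm⁻¹.
E(LS) − E(HS) = -25400 − (-13000) = -12400 cm⁻¹.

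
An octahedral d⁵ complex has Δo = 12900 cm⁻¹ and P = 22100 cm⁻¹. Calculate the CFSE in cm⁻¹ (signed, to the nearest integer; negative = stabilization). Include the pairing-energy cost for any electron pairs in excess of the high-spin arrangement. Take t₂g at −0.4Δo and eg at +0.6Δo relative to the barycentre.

Here Δo < P (12900 < 22100), so the high-spin state is favoured.
Filling d⁵ accordingly: t₂g³ eg².
Orbital CFSE = 0.0Δo = 0.0 × 12900 = 0 cm⁻¹.
High-spin has no excess pairs, so no pairing correction applies.

0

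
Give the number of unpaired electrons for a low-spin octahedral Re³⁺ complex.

Group 7 minus oxidation state +3 gives a d⁴ configuration for Re³⁺.
Configuration: t2g^4 e_g^0, giving 2 unpaired electrons.

2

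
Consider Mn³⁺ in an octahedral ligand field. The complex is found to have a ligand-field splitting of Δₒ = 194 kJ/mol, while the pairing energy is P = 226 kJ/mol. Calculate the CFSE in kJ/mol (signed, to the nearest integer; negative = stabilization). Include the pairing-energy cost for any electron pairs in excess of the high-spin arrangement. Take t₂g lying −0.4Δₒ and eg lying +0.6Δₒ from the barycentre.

-116

Mn³⁺: group 7, so d-count = 7 − 3 = 4.
With Δₒ < P the complex is high-spin.
Filling d⁴ accordingly: t₂g³ eg¹.
Orbital CFSE = -0.6Δₒ = -0.6 × 194 = -116 kJ/mol.
High-spin has no excess pairs, so no pairing correction applies.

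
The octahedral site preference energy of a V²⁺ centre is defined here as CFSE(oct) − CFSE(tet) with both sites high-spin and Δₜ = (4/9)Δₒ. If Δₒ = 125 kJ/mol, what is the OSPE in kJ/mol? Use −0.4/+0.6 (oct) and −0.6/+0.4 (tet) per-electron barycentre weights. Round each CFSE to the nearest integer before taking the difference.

V sits in group 5; removing 2 electrons leaves V²⁺ with 5 − 2 = 3 d electrons.
Octahedral high-spin t2g^3 e_g^0: CFSE = -1.2 × 125 = -150 kJ/mol.
In a tetrahedral site the filling is e^2 t2^1: CFSE(tet) = -0.8Δₜ = -0.8 × (4/9)(125) = -44 kJ/mol.
Subtracting, OSPE = -150 − (-44) = -106 kJ/mol.

-106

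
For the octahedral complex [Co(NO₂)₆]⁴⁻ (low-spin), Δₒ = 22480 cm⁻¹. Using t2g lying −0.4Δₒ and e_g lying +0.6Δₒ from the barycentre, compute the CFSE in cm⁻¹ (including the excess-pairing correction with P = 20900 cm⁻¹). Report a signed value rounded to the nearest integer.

Each NO₂⁻ contributes -1; 6 × (-1) = -6. With overall charge -4, Co is in the +2 oxidation state.
Co sits in group 9; removing 2 electrons leaves Co²⁺ with 9 − 2 = 7 d electrons.
The d⁷ electrons fill as t2g^6 e_g^1.
CFSE(orbital) = 6×(-0.4Δₒ) + 1×(0.6Δₒ) = -1.8Δₒ; with Δₒ = 22480 cm⁻¹ that is -40464 cm⁻¹.
Pairing penalty: 3 pairs vs 2 in the high-spin reference → 1 extra × P = 20900 cm⁻¹.
Net CFSE = -40464 + 20900 = -19564 cm⁻¹.

-19564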